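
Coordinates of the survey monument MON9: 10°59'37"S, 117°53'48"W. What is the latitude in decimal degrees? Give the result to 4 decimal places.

10.9936°S

10° + 59′/60 + 37″/3600 = 10 + 0.98333 + 0.01028 = 10.9936°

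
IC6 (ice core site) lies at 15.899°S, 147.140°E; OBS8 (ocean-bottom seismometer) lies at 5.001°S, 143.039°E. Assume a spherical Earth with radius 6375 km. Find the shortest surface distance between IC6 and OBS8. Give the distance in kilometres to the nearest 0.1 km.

1292.7 km

Δφ = 10.8980°,  Δλ = -4.1010°
a = sin²(Δφ/2) + cos φ₁ cos φ₂ sin²(Δλ/2) = 0.010244
c = 2·arcsin(√a) = 0.202772 rad = 11.6180°
d = R·c = 6375 × 0.202772 = 1292.7 km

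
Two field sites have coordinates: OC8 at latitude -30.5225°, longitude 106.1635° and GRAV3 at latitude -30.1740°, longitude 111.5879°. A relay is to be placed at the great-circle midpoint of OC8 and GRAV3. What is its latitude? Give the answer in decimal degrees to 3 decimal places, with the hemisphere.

30.376°S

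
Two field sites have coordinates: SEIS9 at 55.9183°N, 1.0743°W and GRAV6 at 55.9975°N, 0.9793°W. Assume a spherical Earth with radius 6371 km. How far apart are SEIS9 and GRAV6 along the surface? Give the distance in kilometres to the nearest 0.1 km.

10.6 km

Δφ = 0.0792°,  Δλ = 0.0950°
a = sin²(Δφ/2) + cos φ₁ cos φ₂ sin²(Δλ/2) = 0.000001
c = 2·arcsin(√a) = 0.001665 rad = 0.0954°
d = R·c = 6371 × 0.001665 = 10.6 km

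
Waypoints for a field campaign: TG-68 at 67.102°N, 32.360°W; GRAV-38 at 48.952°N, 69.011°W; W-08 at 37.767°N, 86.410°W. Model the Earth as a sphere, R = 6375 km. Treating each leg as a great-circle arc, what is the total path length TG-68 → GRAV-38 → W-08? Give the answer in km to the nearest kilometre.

4750 km

TG-68→GRAV-38: c = 0.451655 rad, d = 2879.30 km
GRAV-38→W-08: c = 0.293442 rad, d = 1870.69 km
Total = 2879.30 + 1870.69 = 4750.00 km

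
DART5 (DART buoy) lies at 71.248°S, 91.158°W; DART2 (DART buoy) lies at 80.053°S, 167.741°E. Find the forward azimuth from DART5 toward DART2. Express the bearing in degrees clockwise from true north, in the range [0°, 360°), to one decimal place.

206.0°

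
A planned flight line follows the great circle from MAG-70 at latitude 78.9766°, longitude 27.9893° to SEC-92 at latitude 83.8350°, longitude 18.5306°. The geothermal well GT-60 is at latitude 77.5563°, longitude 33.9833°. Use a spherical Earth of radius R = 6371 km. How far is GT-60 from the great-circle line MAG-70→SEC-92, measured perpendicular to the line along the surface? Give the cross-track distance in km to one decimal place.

δ₁₃ = central angle MAG-70→GT-60 = 0.032635 rad  (haversine)
θ₁₃ = bearing MAG-70→GT-60 = 136.402°,  θ₁₂ = bearing MAG-70→SEC-92 = 348.420°
dₓₜ = R·arcsin(sin δ₁₃ · sin(θ₁₃ − θ₁₂)) = 6371·arcsin(0.03263·sin(-212.018°)) = 110.223 km
|dₓₜ| = 110.223 km

110.2 km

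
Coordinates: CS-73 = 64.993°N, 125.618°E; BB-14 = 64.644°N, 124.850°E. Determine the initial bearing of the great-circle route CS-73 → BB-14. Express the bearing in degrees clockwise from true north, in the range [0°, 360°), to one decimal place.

223.5°

Δλ = -0.7680°
y = sin Δλ · cos φ₂ = -0.005740
x = cos φ₁ sin φ₂ − sin φ₁ cos φ₂ cos Δλ = -0.006056
θ = atan2(y, x) = -136.5358° → 223.4642° (mod 360°)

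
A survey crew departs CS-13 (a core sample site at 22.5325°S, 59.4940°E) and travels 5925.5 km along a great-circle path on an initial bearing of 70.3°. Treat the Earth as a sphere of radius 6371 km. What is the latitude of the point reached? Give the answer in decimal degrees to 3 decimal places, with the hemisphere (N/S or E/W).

δ = d/R = 5925.5/6371 = 0.930074 rad
φ₂ = arcsin(sin φ₁ cos δ + cos φ₁ sin δ cos θ)
   = arcsin(-0.38321·0.59777 + 0.92366·0.80166·0.33710) = 1.17672°
λ₂ = λ₁ + atan2(sin θ sin δ cos φ₁, cos δ − sin φ₁ sin φ₂) = 108.51083°

1.177°N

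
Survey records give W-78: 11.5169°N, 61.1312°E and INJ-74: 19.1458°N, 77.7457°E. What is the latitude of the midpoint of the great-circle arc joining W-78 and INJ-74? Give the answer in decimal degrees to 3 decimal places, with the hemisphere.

15.486°N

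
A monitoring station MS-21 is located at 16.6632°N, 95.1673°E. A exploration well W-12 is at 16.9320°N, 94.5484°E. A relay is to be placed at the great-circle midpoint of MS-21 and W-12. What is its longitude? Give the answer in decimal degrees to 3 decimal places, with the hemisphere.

Bx = cos φ₂ cos Δλ = 0.956595,  By = cos φ₂ sin Δλ = -0.010333
φₘ = atan2(sin φ₁ + sin φ₂, √((cos φ₁ + Bx)² + By²)) = 16.79783°
λₘ = λ₁ + atan2(By, cos φ₁ + Bx) = 94.85807°

94.858°E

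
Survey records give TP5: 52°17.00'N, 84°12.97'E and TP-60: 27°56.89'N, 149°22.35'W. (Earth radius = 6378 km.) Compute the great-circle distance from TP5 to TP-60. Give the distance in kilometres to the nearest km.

TP5: φ = +52.28333°, λ = +84.21617°
TP-60: φ = +27.94817°, λ = -149.37250°
Δφ = -24.3352°,  Δλ = 126.4113°
a = sin²(Δφ/2) + cos φ₁ cos φ₂ sin²(Δλ/2) = 0.475017
c = 2·arcsin(√a) = 1.520809 rad = 87.1359°
d = R·c = 6378 × 1.520809 = 9699.7 km

9700 km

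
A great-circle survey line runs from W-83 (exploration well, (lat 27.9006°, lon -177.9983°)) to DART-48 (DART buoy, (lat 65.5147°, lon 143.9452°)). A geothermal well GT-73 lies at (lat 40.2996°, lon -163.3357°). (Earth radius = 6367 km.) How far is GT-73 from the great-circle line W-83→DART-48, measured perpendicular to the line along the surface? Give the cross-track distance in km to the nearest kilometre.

1690 km

δ₁₃ = central angle W-83→GT-73 = 0.302061 rad  (haversine)
θ₁₃ = bearing W-83→GT-73 = 40.462°,  θ₁₂ = bearing W-83→DART-48 = 338.589°
dₓₜ = R·arcsin(sin δ₁₃ · sin(θ₁₃ − θ₁₂)) = 6367·arcsin(0.29749·sin(-298.127°)) = 1690.200 km
|dₓₜ| = 1690.200 km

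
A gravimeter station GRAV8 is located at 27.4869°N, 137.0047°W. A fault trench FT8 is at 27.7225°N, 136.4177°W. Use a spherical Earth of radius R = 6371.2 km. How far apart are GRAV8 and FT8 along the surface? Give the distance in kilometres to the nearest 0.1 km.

Δφ = 0.2356°,  Δλ = 0.5870°
a = sin²(Δφ/2) + cos φ₁ cos φ₂ sin²(Δλ/2) = 0.000025
c = 2·arcsin(√a) = 0.009967 rad = 0.5710°
d = R·c = 6371.2 × 0.009967 = 63.5 km

63.5 km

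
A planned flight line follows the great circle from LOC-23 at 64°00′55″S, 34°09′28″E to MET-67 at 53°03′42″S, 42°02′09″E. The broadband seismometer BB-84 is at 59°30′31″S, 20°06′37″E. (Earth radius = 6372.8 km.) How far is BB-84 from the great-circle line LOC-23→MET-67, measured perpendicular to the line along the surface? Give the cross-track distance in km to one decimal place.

LOC-23: φ = -64.01528°, λ = +34.15778°
MET-67: φ = -53.06167°, λ = +42.03583°
BB-84: φ = -59.50861°, λ = +20.11028°
δ₁₃ = central angle LOC-23→BB-84 = 0.139685 rad  (haversine)
θ₁₃ = bearing LOC-23→BB-84 = 297.800°,  θ₁₂ = bearing LOC-23→MET-67 = 24.010°
dₓₜ = R·arcsin(sin δ₁₃ · sin(θ₁₃ − θ₁₂)) = 6372.8·arcsin(0.13923·sin(273.789°)) = -888.225 km
|dₓₜ| = 888.225 km

888.2 km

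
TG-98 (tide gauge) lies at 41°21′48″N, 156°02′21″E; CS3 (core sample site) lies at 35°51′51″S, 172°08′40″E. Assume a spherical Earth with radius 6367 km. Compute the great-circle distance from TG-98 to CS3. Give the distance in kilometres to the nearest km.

8737 km

TG-98: φ = +41.36333°, λ = +156.03917°
CS3: φ = -35.86417°, λ = +172.14444°
Δφ = -77.2275°,  Δλ = 16.1053°
a = sin²(Δφ/2) + cos φ₁ cos φ₂ sin²(Δλ/2) = 0.401395
c = 2·arcsin(√a) = 1.372286 rad = 78.6262°
d = R·c = 6367 × 1.372286 = 8737.3 km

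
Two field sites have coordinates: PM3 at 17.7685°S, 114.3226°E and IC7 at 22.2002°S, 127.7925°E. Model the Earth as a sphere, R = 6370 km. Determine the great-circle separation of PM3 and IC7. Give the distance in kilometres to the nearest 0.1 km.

1490.3 km

Δφ = -4.4317°,  Δλ = 13.4699°
a = sin²(Δφ/2) + cos φ₁ cos φ₂ sin²(Δλ/2) = 0.013622
c = 2·arcsin(√a) = 0.233957 rad = 13.4048°
d = R·c = 6370 × 0.233957 = 1490.3 km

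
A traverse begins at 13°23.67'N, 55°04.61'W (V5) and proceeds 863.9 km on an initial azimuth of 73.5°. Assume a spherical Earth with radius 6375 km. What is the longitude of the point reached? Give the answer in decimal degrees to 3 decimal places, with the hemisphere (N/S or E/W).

47.352°W

V5: φ = +13.39450°, λ = -55.07683°
δ = d/R = 863.9/6375 = 0.135514 rad
φ₂ = arcsin(sin φ₁ cos δ + cos φ₁ sin δ cos θ)
   = arcsin(0.23165·0.99083 + 0.97280·0.13510·0.28402) = 15.47734°
λ₂ = λ₁ + atan2(sin θ sin δ cos φ₁, cos δ − sin φ₁ sin φ₂) = -47.35232°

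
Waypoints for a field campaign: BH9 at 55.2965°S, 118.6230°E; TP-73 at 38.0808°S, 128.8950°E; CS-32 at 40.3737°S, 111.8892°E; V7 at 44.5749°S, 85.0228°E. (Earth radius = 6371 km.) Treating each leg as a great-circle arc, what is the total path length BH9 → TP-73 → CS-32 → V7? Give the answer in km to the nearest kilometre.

5789 km

BH9→TP-73: c = 0.323859 rad, d = 2063.30 km
TP-73→CS-32: c = 0.232997 rad, d = 1484.42 km
CS-32→V7: c = 0.351848 rad, d = 2241.62 km
Total = 2063.30 + 1484.42 + 2241.62 = 5789.35 km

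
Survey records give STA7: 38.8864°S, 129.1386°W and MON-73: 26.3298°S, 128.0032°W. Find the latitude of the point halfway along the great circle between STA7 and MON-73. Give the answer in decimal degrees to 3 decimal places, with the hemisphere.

32.609°S

Bx = cos φ₂ cos Δλ = 0.896080,  By = cos φ₂ sin Δλ = 0.017759
φₘ = atan2(sin φ₁ + sin φ₂, √((cos φ₁ + Bx)² + By²)) = -32.60937°
λₘ = λ₁ + atan2(By, cos φ₁ + Bx) = -128.53094°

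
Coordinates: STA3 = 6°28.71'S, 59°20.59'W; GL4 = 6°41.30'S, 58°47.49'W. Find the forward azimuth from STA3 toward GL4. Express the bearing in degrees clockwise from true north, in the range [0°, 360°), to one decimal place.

STA3: φ = -6.47850°, λ = -59.34317°
GL4: φ = -6.68833°, λ = -58.79150°
Δλ = 0.5517°
y = sin Δλ · cos φ₂ = 0.009563
x = cos φ₁ sin φ₂ − sin φ₁ cos φ₂ cos Δλ = -0.003667
θ = atan2(y, x) = 110.9827° → 110.9827° (mod 360°)

111.0°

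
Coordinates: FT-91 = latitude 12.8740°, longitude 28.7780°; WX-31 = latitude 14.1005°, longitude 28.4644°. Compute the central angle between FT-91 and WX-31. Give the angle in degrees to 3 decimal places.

Δφ = 1.2265°,  Δλ = -0.3136°
a = sin²(Δφ/2) + cos φ₁ cos φ₂ sin²(Δλ/2) = 0.000122
c = 2·arcsin(√a) = 0.022058 rad = 1.2638°

1.264°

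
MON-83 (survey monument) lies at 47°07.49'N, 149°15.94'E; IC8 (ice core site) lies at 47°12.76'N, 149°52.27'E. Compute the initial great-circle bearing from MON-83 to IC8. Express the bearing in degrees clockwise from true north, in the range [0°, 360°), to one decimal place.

MON-83: φ = +47.12483°, λ = +149.26567°
IC8: φ = +47.21267°, λ = +149.87117°
Δλ = 0.6055°
y = sin Δλ · cos φ₂ = 0.007178
x = cos φ₁ sin φ₂ − sin φ₁ cos φ₂ cos Δλ = 0.001561
θ = atan2(y, x) = 77.7334° → 77.7334° (mod 360°)

77.7°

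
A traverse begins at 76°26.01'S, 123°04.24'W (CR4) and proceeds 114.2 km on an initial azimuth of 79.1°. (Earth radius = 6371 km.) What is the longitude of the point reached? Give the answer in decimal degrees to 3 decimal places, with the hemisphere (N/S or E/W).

CR4: φ = -76.43350°, λ = -123.07067°
δ = d/R = 114.2/6371 = 0.017925 rad
φ₂ = arcsin(sin φ₁ cos δ + cos φ₁ sin δ cos θ)
   = arcsin(-0.97210·0.99984 + 0.23457·0.01792·0.18910) = -76.20308°
λ₂ = λ₁ + atan2(sin θ sin δ cos φ₁, cos δ − sin φ₁ sin φ₂) = -118.83822°

118.838°W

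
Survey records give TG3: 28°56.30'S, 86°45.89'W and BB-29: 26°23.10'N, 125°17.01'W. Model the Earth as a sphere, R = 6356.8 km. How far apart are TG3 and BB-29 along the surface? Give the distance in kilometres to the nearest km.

TG3: φ = -28.93833°, λ = -86.76483°
BB-29: φ = +26.38500°, λ = -125.28350°
Δφ = 55.3233°,  Δλ = -38.5187°
a = sin²(Δφ/2) + cos φ₁ cos φ₂ sin²(Δλ/2) = 0.300822
c = 2·arcsin(√a) = 1.161073 rad = 66.5246°
d = R·c = 6356.8 × 1.161073 = 7380.7 km

7381 km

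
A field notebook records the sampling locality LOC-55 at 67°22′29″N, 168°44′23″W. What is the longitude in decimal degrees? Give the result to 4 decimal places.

168.7397°W

168° + 44′/60 + 23″/3600 = 168 + 0.73333 + 0.00639 = 168.7397°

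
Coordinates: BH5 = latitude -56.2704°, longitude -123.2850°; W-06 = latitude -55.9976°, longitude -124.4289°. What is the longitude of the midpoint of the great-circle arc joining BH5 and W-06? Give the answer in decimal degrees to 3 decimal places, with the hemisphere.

123.859°W

Bx = cos φ₂ cos Δλ = 0.559116,  By = cos φ₂ sin Δλ = -0.011164
φₘ = atan2(sin φ₁ + sin φ₂, √((cos φ₁ + Bx)² + By²)) = -56.13532°
λₘ = λ₁ + atan2(By, cos φ₁ + Bx) = -123.85898°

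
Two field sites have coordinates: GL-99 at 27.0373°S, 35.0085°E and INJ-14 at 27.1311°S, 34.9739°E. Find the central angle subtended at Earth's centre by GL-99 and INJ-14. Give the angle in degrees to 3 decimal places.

0.099°

Δφ = -0.0938°,  Δλ = -0.0346°
a = sin²(Δφ/2) + cos φ₁ cos φ₂ sin²(Δλ/2) = 0.000001
c = 2·arcsin(√a) = 0.001723 rad = 0.0987°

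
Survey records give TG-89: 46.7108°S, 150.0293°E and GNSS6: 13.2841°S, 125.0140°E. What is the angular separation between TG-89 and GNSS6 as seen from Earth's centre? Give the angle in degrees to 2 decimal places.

39.47°

Δφ = 33.4267°,  Δλ = -25.0153°
a = sin²(Δφ/2) + cos φ₁ cos φ₂ sin²(Δλ/2) = 0.114004
c = 2·arcsin(√a) = 0.688827 rad = 39.4669°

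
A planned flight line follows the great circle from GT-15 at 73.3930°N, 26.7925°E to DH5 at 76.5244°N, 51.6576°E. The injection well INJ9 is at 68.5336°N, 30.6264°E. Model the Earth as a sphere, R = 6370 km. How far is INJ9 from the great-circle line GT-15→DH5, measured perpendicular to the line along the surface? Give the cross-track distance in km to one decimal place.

δ₁₃ = central angle GT-15→INJ9 = 0.087532 rad  (haversine)
θ₁₃ = bearing GT-15→INJ9 = 163.746°,  θ₁₂ = bearing GT-15→DH5 = 52.449°
dₓₜ = R·arcsin(sin δ₁₃ · sin(θ₁₃ − θ₁₂)) = 6370·arcsin(0.08742·sin(111.297°)) = 519.415 km
|dₓₜ| = 519.415 km

519.4 km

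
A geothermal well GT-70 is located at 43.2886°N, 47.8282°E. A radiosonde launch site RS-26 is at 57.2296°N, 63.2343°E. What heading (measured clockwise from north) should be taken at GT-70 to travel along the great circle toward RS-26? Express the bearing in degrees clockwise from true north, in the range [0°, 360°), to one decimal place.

Δλ = 15.4061°
y = sin Δλ · cos φ₂ = 0.143794
x = cos φ₁ sin φ₂ − sin φ₁ cos φ₂ cos Δλ = 0.254259
θ = atan2(y, x) = 29.4900° → 29.4900° (mod 360°)

29.5°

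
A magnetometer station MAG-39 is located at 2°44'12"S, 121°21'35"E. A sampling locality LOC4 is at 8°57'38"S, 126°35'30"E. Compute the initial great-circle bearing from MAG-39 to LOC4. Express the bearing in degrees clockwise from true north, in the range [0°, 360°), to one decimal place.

MAG-39: φ = -2.73667°, λ = +121.35972°
LOC4: φ = -8.96056°, λ = +126.59167°
Δλ = 5.2319°
y = sin Δλ · cos φ₂ = 0.090075
x = cos φ₁ sin φ₂ − sin φ₁ cos φ₂ cos Δλ = -0.108610
θ = atan2(y, x) = 140.3297° → 140.3297° (mod 360°)

140.3°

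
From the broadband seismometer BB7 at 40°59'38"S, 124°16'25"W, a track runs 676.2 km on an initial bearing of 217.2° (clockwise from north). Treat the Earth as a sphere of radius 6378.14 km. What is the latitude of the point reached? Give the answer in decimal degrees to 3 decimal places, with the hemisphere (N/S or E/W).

BB7: φ = -40.99389°, λ = -124.27361°
δ = d/R = 676.2/6378.14 = 0.106018 rad
φ₂ = arcsin(sin φ₁ cos δ + cos φ₁ sin δ cos θ)
   = arcsin(-0.65598·0.99439 + 0.75478·0.10582·-0.79653) = -45.71822°
λ₂ = λ₁ + atan2(sin θ sin δ cos φ₁, cos δ − sin φ₁ sin φ₂) = -129.53130°

45.718°S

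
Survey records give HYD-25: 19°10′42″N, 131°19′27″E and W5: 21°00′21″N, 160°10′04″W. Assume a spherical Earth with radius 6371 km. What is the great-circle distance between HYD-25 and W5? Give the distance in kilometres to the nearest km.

7099 km

HYD-25: φ = +19.17833°, λ = +131.32417°
W5: φ = +21.00583°, λ = -160.16778°
Δφ = 1.8275°,  Δλ = 68.5081°
a = sin²(Δφ/2) + cos φ₁ cos φ₂ sin²(Δλ/2) = 0.279600
c = 2·arcsin(√a) = 1.114307 rad = 63.8451°
d = R·c = 6371 × 1.114307 = 7099.3 km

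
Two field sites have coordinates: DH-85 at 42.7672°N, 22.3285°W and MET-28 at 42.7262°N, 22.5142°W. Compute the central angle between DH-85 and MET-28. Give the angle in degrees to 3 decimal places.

0.142°

Δφ = -0.0410°,  Δλ = -0.1857°
a = sin²(Δφ/2) + cos φ₁ cos φ₂ sin²(Δλ/2) = 0.000002
c = 2·arcsin(√a) = 0.002485 rad = 0.1424°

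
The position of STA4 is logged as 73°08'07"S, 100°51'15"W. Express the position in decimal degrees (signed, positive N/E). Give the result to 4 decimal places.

-73.1353°, -100.8542°

lat: 73.1353° S → -73.1353°
lon: 100.8542° W → -100.8542°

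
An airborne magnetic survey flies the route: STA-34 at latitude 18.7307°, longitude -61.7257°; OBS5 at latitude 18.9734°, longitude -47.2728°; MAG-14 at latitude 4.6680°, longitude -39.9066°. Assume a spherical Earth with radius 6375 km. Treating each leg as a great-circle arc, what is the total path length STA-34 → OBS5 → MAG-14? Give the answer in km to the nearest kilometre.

STA-34→OBS5: c = 0.238690 rad, d = 1521.65 km
OBS5→MAG-14: c = 0.279427 rad, d = 1781.35 km
Total = 1521.65 + 1781.35 = 3302.99 km

3303 km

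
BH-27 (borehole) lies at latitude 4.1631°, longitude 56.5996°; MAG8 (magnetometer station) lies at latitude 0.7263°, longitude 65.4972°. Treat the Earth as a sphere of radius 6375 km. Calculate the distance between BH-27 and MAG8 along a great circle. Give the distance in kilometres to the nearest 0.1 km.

Δφ = -3.4368°,  Δλ = 8.8976°
a = sin²(Δφ/2) + cos φ₁ cos φ₂ sin²(Δλ/2) = 0.006900
c = 2·arcsin(√a) = 0.166321 rad = 9.5295°
d = R·c = 6375 × 0.166321 = 1060.3 km

1060.3 km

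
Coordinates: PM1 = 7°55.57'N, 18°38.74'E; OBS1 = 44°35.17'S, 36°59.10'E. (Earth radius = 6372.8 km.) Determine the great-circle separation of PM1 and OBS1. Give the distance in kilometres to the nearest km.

PM1: φ = +7.92617°, λ = +18.64567°
OBS1: φ = -44.58617°, λ = +36.98500°
Δφ = -52.5123°,  Δλ = 18.3393°
a = sin²(Δφ/2) + cos φ₁ cos φ₂ sin²(Δλ/2) = 0.213618
c = 2·arcsin(√a) = 0.960923 rad = 55.0568°
d = R·c = 6372.8 × 0.960923 = 6123.8 km

6124 km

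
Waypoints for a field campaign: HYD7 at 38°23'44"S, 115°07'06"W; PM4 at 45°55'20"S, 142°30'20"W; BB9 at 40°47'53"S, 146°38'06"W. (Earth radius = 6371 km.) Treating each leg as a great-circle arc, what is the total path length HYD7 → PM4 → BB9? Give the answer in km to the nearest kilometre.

3053 km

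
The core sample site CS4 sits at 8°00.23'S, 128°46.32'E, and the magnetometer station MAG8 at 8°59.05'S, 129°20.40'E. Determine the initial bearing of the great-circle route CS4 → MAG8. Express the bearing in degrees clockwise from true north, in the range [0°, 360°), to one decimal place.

150.2°

CS4: φ = -8.00383°, λ = +128.77200°
MAG8: φ = -8.98417°, λ = +129.34000°
Δλ = 0.5680°
y = sin Δλ · cos φ₂ = 0.009792
x = cos φ₁ sin φ₂ − sin φ₁ cos φ₂ cos Δλ = -0.017116
θ = atan2(y, x) = 150.2270° → 150.2270° (mod 360°)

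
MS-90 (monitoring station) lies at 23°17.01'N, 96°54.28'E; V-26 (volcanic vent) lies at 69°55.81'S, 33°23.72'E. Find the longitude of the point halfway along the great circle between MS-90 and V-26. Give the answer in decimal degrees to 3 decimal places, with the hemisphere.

MS-90: φ = +23.28350°, λ = +96.90467°
V-26: φ = -69.93017°, λ = +33.39533°
Bx = cos φ₂ cos Δλ = 0.153070,  By = cos φ₂ sin Δλ = -0.307135
φₘ = atan2(sin φ₁ + sin φ₂, √((cos φ₁ + Bx)² + By²)) = -26.01171°
λₘ = λ₁ + atan2(By, cos φ₁ + Bx) = 80.91206°

80.912°E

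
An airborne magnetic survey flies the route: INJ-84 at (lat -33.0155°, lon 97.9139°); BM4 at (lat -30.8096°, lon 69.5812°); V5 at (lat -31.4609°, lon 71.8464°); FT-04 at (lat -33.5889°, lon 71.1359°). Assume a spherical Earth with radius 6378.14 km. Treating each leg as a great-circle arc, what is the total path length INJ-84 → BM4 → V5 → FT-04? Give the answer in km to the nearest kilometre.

3154 km

INJ-84→BM4: c = 0.420254 rad, d = 2680.44 km
BM4→V5: c = 0.035697 rad, d = 227.68 km
V5→FT-04: c = 0.038584 rad, d = 246.09 km
Total = 2680.44 + 227.68 + 246.09 = 3154.21 km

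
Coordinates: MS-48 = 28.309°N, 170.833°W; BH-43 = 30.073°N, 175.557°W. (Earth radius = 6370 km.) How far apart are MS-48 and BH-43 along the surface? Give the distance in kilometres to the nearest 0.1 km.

Δφ = 1.7640°,  Δλ = -4.7240°
a = sin²(Δφ/2) + cos φ₁ cos φ₂ sin²(Δλ/2) = 0.001531
c = 2·arcsin(√a) = 0.078277 rad = 4.4849°
d = R·c = 6370 × 0.078277 = 498.6 km

498.6 km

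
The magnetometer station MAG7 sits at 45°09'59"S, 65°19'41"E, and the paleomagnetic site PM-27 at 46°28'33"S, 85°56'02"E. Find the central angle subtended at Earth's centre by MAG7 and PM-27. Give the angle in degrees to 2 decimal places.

MAG7: φ = -45.16639°, λ = +65.32806°
PM-27: φ = -46.47583°, λ = +85.93389°
Δφ = -1.3094°,  Δλ = 20.6058°
a = sin²(Δφ/2) + cos φ₁ cos φ₂ sin²(Δλ/2) = 0.015662
c = 2·arcsin(√a) = 0.250955 rad = 14.3786°

14.38°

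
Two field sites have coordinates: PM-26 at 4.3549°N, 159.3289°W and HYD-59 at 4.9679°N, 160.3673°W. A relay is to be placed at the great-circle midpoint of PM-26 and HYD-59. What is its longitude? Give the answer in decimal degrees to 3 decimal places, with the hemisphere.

159.848°W

Bx = cos φ₂ cos Δλ = 0.996080,  By = cos φ₂ sin Δλ = -0.018054
φₘ = atan2(sin φ₁ + sin φ₂, √((cos φ₁ + Bx)² + By²)) = 4.66159°
λₘ = λ₁ + atan2(By, cos φ₁ + Bx) = -159.84787°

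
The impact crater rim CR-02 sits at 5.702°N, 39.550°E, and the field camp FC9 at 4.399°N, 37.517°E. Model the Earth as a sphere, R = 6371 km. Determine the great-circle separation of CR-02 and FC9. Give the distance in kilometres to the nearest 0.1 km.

Δφ = -1.3030°,  Δλ = -2.0330°
a = sin²(Δφ/2) + cos φ₁ cos φ₂ sin²(Δλ/2) = 0.000442
c = 2·arcsin(√a) = 0.042028 rad = 2.4080°
d = R·c = 6371 × 0.042028 = 267.8 km

267.8 km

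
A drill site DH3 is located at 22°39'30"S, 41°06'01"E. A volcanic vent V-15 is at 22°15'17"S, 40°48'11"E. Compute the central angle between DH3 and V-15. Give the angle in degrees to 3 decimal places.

0.488°

DH3: φ = -22.65833°, λ = +41.10028°
V-15: φ = -22.25472°, λ = +40.80306°
Δφ = 0.4036°,  Δλ = -0.2972°
a = sin²(Δφ/2) + cos φ₁ cos φ₂ sin²(Δλ/2) = 0.000018
c = 2·arcsin(√a) = 0.008521 rad = 0.4882°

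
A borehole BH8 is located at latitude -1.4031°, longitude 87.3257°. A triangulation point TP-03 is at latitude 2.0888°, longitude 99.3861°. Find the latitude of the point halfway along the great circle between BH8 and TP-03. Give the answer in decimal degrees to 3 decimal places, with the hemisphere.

Bx = cos φ₂ cos Δλ = 0.977278,  By = cos φ₂ sin Δλ = 0.208804
φₘ = atan2(sin φ₁ + sin φ₂, √((cos φ₁ + Bx)² + By²)) = 0.34476°
λₘ = λ₁ + atan2(By, cos φ₁ + Bx) = 93.35480°

0.345°N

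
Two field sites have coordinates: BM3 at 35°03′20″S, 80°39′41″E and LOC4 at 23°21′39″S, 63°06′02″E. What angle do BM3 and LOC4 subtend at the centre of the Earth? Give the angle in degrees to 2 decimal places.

BM3: φ = -35.05556°, λ = +80.66139°
LOC4: φ = -23.36083°, λ = +63.10056°
Δφ = 11.6947°,  Δλ = -17.5608°
a = sin²(Δφ/2) + cos φ₁ cos φ₂ sin²(Δλ/2) = 0.027890
c = 2·arcsin(√a) = 0.335579 rad = 19.2273°

19.23°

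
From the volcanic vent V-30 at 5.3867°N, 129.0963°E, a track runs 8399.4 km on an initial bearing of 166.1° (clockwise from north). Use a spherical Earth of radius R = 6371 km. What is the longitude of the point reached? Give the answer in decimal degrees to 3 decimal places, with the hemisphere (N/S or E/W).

163.721°E

δ = d/R = 8399.4/6371 = 1.318380 rad
φ₂ = arcsin(sin φ₁ cos δ + cos φ₁ sin δ cos θ)
   = arcsin(0.09388·0.24974 + 0.99558·0.96831·-0.97072) = -65.83354°
λ₂ = λ₁ + atan2(sin θ sin δ cos φ₁, cos δ − sin φ₁ sin φ₂) = 163.72123°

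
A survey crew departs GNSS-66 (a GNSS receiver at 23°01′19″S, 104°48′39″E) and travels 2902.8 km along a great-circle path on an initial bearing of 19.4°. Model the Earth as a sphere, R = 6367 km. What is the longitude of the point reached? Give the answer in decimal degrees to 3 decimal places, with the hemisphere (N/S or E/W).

113.224°E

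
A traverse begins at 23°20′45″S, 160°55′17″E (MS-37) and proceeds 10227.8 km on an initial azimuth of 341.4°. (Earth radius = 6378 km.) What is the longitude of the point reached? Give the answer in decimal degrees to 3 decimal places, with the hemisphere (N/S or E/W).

118.204°E

MS-37: φ = -23.34583°, λ = +160.92139°
δ = d/R = 10227.8/6378 = 1.603606 rad
φ₂ = arcsin(sin φ₁ cos δ + cos φ₁ sin δ cos θ)
   = arcsin(-0.39628·-0.03280 + 0.91813·0.99946·0.94777) = 61.97047°
λ₂ = λ₁ + atan2(sin θ sin δ cos φ₁, cos δ − sin φ₁ sin φ₂) = 118.20440°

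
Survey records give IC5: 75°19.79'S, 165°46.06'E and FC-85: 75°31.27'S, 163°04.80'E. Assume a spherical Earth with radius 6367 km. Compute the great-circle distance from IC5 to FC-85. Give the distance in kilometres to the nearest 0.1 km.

IC5: φ = -75.32983°, λ = +165.76767°
FC-85: φ = -75.52117°, λ = +163.08000°
Δφ = -0.1913°,  Δλ = -2.6877°
a = sin²(Δφ/2) + cos φ₁ cos φ₂ sin²(Δλ/2) = 0.000038
c = 2·arcsin(√a) = 0.012266 rad = 0.7028°
d = R·c = 6367 × 0.012266 = 78.1 km

78.1 km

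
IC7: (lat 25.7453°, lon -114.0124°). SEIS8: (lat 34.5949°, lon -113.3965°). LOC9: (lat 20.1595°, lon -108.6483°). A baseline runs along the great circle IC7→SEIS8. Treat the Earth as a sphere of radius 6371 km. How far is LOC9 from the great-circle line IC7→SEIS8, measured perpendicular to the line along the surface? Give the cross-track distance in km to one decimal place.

594.0 km

δ₁₃ = central angle IC7→LOC9 = 0.130102 rad  (haversine)
θ₁₃ = bearing IC7→LOC9 = 137.434°,  θ₁₂ = bearing IC7→SEIS8 = 3.291°
dₓₜ = R·arcsin(sin δ₁₃ · sin(θ₁₃ − θ₁₂)) = 6371·arcsin(0.12974·sin(134.143°)) = 593.992 km
|dₓₜ| = 593.992 km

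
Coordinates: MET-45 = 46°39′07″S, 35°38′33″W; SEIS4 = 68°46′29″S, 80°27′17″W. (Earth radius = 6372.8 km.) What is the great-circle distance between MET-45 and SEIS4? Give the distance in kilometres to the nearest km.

MET-45: φ = -46.65194°, λ = -35.64250°
SEIS4: φ = -68.77472°, λ = -80.45472°
Δφ = -22.1228°,  Δλ = -44.8122°
a = sin²(Δφ/2) + cos φ₁ cos φ₂ sin²(Δλ/2) = 0.072917
c = 2·arcsin(√a) = 0.546850 rad = 31.3322°
d = R·c = 6372.8 × 0.546850 = 3485.0 km

3485 km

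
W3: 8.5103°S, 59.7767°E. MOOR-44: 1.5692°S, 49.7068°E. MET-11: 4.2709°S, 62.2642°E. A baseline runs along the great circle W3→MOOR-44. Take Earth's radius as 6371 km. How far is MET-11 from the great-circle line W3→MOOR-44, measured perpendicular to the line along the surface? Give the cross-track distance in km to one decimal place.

δ₁₃ = central angle W3→MET-11 = 0.085647 rad  (haversine)
θ₁₃ = bearing W3→MET-11 = 30.395°,  θ₁₂ = bearing W3→MOOR-44 = 304.152°
dₓₜ = R·arcsin(sin δ₁₃ · sin(θ₁₃ − θ₁₂)) = 6371·arcsin(0.08554·sin(-273.757°)) = 544.480 km
|dₓₜ| = 544.480 km

544.5 km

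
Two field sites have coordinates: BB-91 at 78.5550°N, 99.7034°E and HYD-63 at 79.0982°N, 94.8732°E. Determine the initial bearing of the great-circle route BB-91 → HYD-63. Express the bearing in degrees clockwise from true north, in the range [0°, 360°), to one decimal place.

302.5°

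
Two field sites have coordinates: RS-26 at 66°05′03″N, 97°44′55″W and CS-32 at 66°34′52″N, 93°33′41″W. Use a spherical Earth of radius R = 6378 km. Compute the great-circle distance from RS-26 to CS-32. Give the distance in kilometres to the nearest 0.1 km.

RS-26: φ = +66.08417°, λ = -97.74861°
CS-32: φ = +66.58111°, λ = -93.56139°
Δφ = 0.4969°,  Δλ = 4.1872°
a = sin²(Δφ/2) + cos φ₁ cos φ₂ sin²(Δλ/2) = 0.000234
c = 2·arcsin(√a) = 0.030585 rad = 1.7524°
d = R·c = 6378 × 0.030585 = 195.1 km

195.1 km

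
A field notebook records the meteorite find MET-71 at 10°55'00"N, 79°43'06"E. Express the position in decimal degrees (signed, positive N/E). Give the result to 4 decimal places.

lat: 10.9167° N → +10.9167°
lon: 79.7183° E → +79.7183°

+10.9167°, +79.7183°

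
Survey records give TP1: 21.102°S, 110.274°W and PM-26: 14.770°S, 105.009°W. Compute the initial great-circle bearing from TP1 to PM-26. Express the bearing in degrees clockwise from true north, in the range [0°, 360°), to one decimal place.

39.2°

Δλ = 5.2650°
y = sin Δλ · cos φ₂ = 0.088730
x = cos φ₁ sin φ₂ − sin φ₁ cos φ₂ cos Δλ = 0.108821
θ = atan2(y, x) = 39.1931° → 39.1931° (mod 360°)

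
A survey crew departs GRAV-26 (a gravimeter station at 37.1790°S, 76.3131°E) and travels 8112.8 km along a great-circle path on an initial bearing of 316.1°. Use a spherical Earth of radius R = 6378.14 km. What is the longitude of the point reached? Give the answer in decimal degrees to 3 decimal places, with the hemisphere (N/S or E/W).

30.791°E

δ = d/R = 8112.8/6378.14 = 1.271970 rad
φ₂ = arcsin(sin φ₁ cos δ + cos φ₁ sin δ cos θ)
   = arcsin(-0.60431·0.29440 + 0.79675·0.95568·0.72055) = 21.76188°
λ₂ = λ₁ + atan2(sin θ sin δ cos φ₁, cos δ − sin φ₁ sin φ₂) = 30.79083°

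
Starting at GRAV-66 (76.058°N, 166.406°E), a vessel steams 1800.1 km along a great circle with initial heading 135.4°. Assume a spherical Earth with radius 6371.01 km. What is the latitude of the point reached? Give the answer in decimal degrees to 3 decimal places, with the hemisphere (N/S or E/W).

62.157°N

δ = d/R = 1800.1/6371.01 = 0.282545 rad
φ₂ = arcsin(sin φ₁ cos δ + cos φ₁ sin δ cos θ)
   = arcsin(0.97054·0.96035 + 0.24094·0.27880·-0.71203) = 62.15659°
λ₂ = λ₁ + atan2(sin θ sin δ cos φ₁, cos δ − sin φ₁ sin φ₂) = -168.81385°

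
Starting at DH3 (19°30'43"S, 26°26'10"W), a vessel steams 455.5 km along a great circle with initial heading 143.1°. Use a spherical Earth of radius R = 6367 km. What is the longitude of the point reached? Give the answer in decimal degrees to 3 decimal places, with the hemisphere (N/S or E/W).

DH3: φ = -19.51194°, λ = -26.43611°
δ = d/R = 455.5/6367 = 0.071541 rad
φ₂ = arcsin(sin φ₁ cos δ + cos φ₁ sin δ cos θ)
   = arcsin(-0.33400·0.99744 + 0.94257·0.07148·-0.79968) = -22.76967°
λ₂ = λ₁ + atan2(sin θ sin δ cos φ₁, cos δ − sin φ₁ sin φ₂) = -23.76830°

23.768°W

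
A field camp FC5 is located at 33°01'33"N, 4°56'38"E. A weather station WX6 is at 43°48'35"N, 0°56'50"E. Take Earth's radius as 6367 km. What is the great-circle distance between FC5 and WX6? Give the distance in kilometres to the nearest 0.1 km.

1247.4 km

FC5: φ = +33.02583°, λ = +4.94389°
WX6: φ = +43.80972°, λ = +0.94722°
Δφ = 10.7839°,  Δλ = -3.9967°
a = sin²(Δφ/2) + cos φ₁ cos φ₂ sin²(Δλ/2) = 0.009566
c = 2·arcsin(√a) = 0.195923 rad = 11.2255°
d = R·c = 6367 × 0.195923 = 1247.4 km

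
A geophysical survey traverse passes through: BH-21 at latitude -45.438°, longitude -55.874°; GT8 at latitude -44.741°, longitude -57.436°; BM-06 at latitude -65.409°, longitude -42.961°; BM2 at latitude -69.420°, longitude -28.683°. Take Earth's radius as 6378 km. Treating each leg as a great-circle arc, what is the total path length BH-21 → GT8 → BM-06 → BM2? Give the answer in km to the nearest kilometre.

3363 km

BH-21→GT8: c = 0.022768 rad, d = 145.22 km
GT8→BM-06: c = 0.386435 rad, d = 2464.68 km
BM-06→BM2: c = 0.118118 rad, d = 753.36 km
Total = 145.22 + 2464.68 + 753.36 = 3363.26 km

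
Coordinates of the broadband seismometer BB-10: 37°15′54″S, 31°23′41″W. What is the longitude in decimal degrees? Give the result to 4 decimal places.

31° + 23′/60 + 41″/3600 = 31 + 0.38333 + 0.01139 = 31.3947°

31.3947°W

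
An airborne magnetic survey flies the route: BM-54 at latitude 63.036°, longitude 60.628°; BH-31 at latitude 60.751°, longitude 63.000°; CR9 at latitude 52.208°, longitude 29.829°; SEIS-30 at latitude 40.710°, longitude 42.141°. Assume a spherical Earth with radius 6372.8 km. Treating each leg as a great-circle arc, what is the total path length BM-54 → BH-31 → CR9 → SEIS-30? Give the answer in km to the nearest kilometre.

BM-54→BH-31: c = 0.044387 rad, d = 282.87 km
BH-31→CR9: c = 0.347837 rad, d = 2216.70 km
CR9→SEIS-30: c = 0.248639 rad, d = 1584.52 km
Total = 282.87 + 2216.70 + 1584.52 = 4084.09 km

4084 km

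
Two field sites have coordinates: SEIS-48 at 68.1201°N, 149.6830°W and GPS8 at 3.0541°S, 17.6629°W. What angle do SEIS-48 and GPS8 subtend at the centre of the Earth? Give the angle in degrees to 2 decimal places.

Δφ = -71.1742°,  Δλ = 132.0201°
a = sin²(Δφ/2) + cos φ₁ cos φ₂ sin²(Δλ/2) = 0.649272
c = 2·arcsin(√a) = 1.873963 rad = 107.3701°

107.37°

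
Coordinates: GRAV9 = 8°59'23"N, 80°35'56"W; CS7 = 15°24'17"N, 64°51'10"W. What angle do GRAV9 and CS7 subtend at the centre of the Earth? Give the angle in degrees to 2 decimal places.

16.66°

GRAV9: φ = +8.98972°, λ = -80.59889°
CS7: φ = +15.40472°, λ = -64.85278°
Δφ = 6.4150°,  Δλ = 15.7461°
a = sin²(Δφ/2) + cos φ₁ cos φ₂ sin²(Δλ/2) = 0.020998
c = 2·arcsin(√a) = 0.290834 rad = 16.6636°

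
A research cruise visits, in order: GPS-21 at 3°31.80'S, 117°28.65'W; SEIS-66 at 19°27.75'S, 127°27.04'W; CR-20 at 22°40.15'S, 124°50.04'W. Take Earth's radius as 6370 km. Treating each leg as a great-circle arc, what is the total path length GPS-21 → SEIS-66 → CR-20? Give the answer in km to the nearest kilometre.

2524 km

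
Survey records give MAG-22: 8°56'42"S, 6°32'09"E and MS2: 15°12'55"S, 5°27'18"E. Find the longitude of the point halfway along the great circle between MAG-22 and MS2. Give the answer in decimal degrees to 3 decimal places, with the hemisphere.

MAG-22: φ = -8.94500°, λ = +6.53583°
MS2: φ = -15.21528°, λ = +5.45500°
Bx = cos φ₂ cos Δλ = 0.964775,  By = cos φ₂ sin Δλ = -0.018202
φₘ = atan2(sin φ₁ + sin φ₂, √((cos φ₁ + Bx)² + By²)) = -12.08066°
λₘ = λ₁ + atan2(By, cos φ₁ + Bx) = 6.00175°

6.002°E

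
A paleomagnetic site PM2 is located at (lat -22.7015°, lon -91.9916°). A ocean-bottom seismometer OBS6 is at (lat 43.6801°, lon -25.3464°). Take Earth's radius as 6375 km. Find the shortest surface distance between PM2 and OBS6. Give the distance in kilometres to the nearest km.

Δφ = 66.3816°,  Δλ = 66.6452°
a = sin²(Δφ/2) + cos φ₁ cos φ₂ sin²(Δλ/2) = 0.501025
c = 2·arcsin(√a) = 1.572846 rad = 90.1175°
d = R·c = 6375 × 1.572846 = 10026.9 km

10027 km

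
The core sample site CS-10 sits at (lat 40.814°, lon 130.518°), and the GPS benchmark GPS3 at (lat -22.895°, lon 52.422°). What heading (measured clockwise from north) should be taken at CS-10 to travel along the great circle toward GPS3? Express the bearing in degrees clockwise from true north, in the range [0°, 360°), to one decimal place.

Δλ = -78.0960°
y = sin Δλ · cos φ₂ = -0.901408
x = cos φ₁ sin φ₂ − sin φ₁ cos φ₂ cos Δλ = -0.418642
θ = atan2(y, x) = -114.9116° → 245.0884° (mod 360°)

245.1°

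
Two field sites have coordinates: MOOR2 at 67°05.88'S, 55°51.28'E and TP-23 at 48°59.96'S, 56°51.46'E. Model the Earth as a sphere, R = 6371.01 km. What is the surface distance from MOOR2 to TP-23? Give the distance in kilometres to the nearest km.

MOOR2: φ = -67.09800°, λ = +55.85467°
TP-23: φ = -48.99933°, λ = +56.85767°
Δφ = 18.0987°,  Δλ = 1.0030°
a = sin²(Δφ/2) + cos φ₁ cos φ₂ sin²(Δλ/2) = 0.024758
c = 2·arcsin(√a) = 0.316007 rad = 18.1059°
d = R·c = 6371.01 × 0.316007 = 2013.3 km

2013 km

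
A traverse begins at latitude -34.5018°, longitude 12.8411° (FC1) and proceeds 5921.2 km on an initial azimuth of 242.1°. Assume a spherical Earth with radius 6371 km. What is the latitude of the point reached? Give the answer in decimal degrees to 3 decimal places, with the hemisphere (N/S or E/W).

40.383°S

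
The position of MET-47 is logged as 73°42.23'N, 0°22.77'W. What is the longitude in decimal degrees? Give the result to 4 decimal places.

0° + 22.77′/60 = 0 + 0.37950 = 0.3795°

0.3795°W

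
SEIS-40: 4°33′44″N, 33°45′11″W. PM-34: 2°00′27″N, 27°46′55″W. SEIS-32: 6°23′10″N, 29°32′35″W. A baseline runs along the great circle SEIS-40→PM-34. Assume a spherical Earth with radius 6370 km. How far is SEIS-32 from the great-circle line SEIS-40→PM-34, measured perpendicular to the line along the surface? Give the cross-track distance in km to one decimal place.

SEIS-40: φ = +4.56222°, λ = -33.75306°
PM-34: φ = +2.00750°, λ = -27.78194°
SEIS-32: φ = +6.38611°, λ = -29.54306°
δ₁₃ = central angle SEIS-40→SEIS-32 = 0.079767 rad  (haversine)
θ₁₃ = bearing SEIS-40→SEIS-32 = 66.290°,  θ₁₂ = bearing SEIS-40→PM-34 = 113.006°
dₓₜ = R·arcsin(sin δ₁₃ · sin(θ₁₃ − θ₁₂)) = 6370·arcsin(0.07968·sin(-46.716°)) = -369.704 km
|dₓₜ| = 369.704 km

369.7 km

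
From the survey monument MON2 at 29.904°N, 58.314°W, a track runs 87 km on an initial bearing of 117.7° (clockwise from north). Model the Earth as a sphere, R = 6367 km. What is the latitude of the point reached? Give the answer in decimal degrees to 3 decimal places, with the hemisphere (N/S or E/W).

29.538°N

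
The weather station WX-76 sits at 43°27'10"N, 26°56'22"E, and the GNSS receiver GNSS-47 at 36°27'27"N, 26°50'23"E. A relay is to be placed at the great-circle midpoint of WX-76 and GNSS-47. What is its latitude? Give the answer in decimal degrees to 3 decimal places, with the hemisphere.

WX-76: φ = +43.45278°, λ = +26.93944°
GNSS-47: φ = +36.45750°, λ = +26.83972°
Bx = cos φ₂ cos Δλ = 0.804297,  By = cos φ₂ sin Δλ = -0.001400
φₘ = atan2(sin φ₁ + sin φ₂, √((cos φ₁ + Bx)² + By²)) = 39.95515°
λₘ = λ₁ + atan2(By, cos φ₁ + Bx) = 26.88703°

39.955°N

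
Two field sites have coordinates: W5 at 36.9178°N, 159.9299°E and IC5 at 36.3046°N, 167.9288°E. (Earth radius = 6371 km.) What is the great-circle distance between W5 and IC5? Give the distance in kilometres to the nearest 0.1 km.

Δφ = -0.6132°,  Δλ = 7.9989°
a = sin²(Δφ/2) + cos φ₁ cos φ₂ sin²(Δλ/2) = 0.003163
c = 2·arcsin(√a) = 0.112539 rad = 6.4480°
d = R·c = 6371 × 0.112539 = 717.0 km

717.0 km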